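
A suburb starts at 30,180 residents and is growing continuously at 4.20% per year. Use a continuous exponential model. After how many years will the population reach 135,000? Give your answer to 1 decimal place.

t ≈ 35.7 years

135000 = 30180 · e^(0.042·t)
t = ln(135000/30180) / 0.042 = ln(4.47316) / 0.042 = 1.4981 / 0.042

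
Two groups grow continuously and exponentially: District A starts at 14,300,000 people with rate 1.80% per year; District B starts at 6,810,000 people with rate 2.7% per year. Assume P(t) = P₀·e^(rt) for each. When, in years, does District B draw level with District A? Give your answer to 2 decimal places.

14300000·e^(0.018t) = 6810000·e^(0.027t)
14300000/6810000 = e^((0.027 − 0.018)t) → ln(2.09985) = 0.009·t
t = 0.74187 / 0.009

t ≈ 82.43 years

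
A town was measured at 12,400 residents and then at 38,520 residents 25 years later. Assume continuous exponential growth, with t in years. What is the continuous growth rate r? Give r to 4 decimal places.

38520 = 12400 · e^(r·25)
e^(25r) = 38520/12400 = 3.10645
r = ln(3.10645) / 25 = 1.13348 / 25

r ≈ 0.0453 per year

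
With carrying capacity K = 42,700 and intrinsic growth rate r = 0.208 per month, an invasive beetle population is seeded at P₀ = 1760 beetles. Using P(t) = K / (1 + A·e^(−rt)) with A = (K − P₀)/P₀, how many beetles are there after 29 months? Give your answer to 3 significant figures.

A = (42700 − 1760)/1760 = 23.26136
P(29) = 42700 / (1 + 23.26136·e^(−0.208·29)) = 42700 / (1 + 23.26136·0.002401)
= 42700 / 1.05584 ≈ 40441.61

≈ 40,400 beetles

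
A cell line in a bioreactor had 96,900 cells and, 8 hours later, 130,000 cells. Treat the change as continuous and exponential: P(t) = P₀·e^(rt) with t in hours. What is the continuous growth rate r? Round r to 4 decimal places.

r ≈ 0.0367 per hour

130000 = 96900 · e^(r·8)
e^(8r) = 130000/96900 = 1.34159
r = ln(1.34159) / 8 = 0.29385 / 8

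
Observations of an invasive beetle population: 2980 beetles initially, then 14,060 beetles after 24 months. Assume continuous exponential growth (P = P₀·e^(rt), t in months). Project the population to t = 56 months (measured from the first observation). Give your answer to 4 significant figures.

r = ln(14060/2980) / 24 ≈ 0.064642 per month
P(56) = 2980 · e^(0.064642·56) = 2980 · 37.336 ≈ 111261.28

≈ 111,300 beetles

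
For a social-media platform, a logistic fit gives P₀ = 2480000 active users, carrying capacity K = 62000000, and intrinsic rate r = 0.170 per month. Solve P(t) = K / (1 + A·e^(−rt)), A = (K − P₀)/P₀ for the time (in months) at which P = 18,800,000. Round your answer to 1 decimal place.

t ≈ 13.8 months

A = (62000000 − 2480000)/2480000 = 24
18800000 = 62000000/(1 + 24·e^(−0.17t)) → 1 + 24·e^(−0.17t) = 3.29787
e^(−0.17t) = 0.095745 → t = ln(10.44444)/0.17 = 2.34607/0.17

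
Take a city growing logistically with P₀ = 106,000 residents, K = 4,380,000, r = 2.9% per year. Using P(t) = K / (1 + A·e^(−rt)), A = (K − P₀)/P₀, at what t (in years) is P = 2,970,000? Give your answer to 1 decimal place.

t ≈ 153.2 years

A = (4380000 − 106000)/106000 = 40.32075
2970000 = 4380000/(1 + 40.32075·e^(−0.029t)) → 1 + 40.32075·e^(−0.029t) = 1.47475
e^(−0.029t) = 0.011774 → t = ln(84.93095)/0.029 = 4.44184/0.029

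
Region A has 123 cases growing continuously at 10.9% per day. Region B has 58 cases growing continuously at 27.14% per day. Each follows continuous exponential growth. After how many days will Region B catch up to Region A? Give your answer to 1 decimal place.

123·e^(0.109t) = 58·e^(0.2714t)
123/58 = e^((0.2714 − 0.109)t) → ln(2.12069) = 0.1624·t
t = 0.75174 / 0.1624

t ≈ 4.6 days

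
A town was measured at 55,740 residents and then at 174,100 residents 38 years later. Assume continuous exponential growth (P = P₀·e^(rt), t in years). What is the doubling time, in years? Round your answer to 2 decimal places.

r = ln(174100/55740) / 38 = ln(3.12343) / 38 ≈ 0.029972 per year
doubling time = ln 2 / |r| = 0.69315 / 0.029972

doubling time ≈ 23.13 years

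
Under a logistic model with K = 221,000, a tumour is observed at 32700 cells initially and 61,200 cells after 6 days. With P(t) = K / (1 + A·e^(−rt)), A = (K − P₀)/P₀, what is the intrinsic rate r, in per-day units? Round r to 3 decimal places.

r ≈ 0.132 per day

A = (221000 − 32700)/32700 = 5.75841
61200 = 221000/(1 + 5.75841·e^(−r·6)) → e^(−6r) = (3.61111 − 1)/5.75841 = 0.453443
r = −ln(0.453443)/6 = 0.79089/6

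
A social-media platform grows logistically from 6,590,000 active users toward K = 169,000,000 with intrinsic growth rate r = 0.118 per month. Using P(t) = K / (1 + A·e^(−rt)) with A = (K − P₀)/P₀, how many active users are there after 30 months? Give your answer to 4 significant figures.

≈ 98,540,000 active users

A = (169000000 − 6590000)/6590000 = 24.64492
P(30) = 169000000 / (1 + 24.64492·e^(−0.118·30)) = 169000000 / (1 + 24.64492·0.029013)
= 169000000 / 1.71503 ≈ 98540491.45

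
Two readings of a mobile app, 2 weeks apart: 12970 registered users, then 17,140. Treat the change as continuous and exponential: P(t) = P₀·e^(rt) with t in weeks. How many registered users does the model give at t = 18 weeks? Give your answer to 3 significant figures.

r = ln(17140/12970) / 2 ≈ 0.139388 per week
P(18) = 12970 · e^(0.139388·18) = 12970 · 12.29243 ≈ 159432.75

≈ 159,000 registered users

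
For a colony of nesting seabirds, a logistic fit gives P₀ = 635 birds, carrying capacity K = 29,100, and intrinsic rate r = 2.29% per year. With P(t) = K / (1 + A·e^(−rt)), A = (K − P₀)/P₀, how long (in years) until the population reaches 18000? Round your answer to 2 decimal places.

t ≈ 187.17 years

A = (29100 − 635)/635 = 44.82677
18000 = 29100/(1 + 44.82677·e^(−0.0229t)) → 1 + 44.82677·e^(−0.0229t) = 1.61667
e^(−0.0229t) = 0.013757 → t = ln(72.69206)/0.0229 = 4.28623/0.0229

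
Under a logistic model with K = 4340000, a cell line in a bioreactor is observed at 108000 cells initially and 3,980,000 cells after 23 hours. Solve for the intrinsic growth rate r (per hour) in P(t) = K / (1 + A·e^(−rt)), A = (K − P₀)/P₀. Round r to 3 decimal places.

A = (4340000 − 108000)/108000 = 39.18519
3980000 = 4340000/(1 + 39.18519·e^(−r·23)) → e^(−23r) = (1.09045 − 1)/39.18519 = 0.002308
r = −ln(0.002308)/23 = 6.07123/23

r ≈ 0.264 per hour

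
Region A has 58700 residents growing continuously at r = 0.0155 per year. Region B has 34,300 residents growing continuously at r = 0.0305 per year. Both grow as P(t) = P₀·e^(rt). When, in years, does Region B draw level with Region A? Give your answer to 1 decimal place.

t ≈ 35.8 years

58700·e^(0.0155t) = 34300·e^(0.0305t)
58700/34300 = e^((0.0305 − 0.0155)t) → ln(1.71137) = 0.015·t
t = 0.53729 / 0.015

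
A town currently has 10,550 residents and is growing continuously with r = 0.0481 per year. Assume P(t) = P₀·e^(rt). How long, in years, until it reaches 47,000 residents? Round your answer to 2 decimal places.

47000 = 10550 · e^(0.0481·t)
t = ln(47000/10550) / 0.0481 = ln(4.45498) / 0.0481 = 1.49402 / 0.0481

t ≈ 31.06 years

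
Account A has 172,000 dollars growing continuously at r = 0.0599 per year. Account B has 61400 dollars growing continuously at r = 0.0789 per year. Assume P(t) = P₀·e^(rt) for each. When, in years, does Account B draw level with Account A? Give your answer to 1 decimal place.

t ≈ 54.2 years

172000·e^(0.0599t) = 61400·e^(0.0789t)
172000/61400 = e^((0.0789 − 0.0599)t) → ln(2.8013) = 0.019·t
t = 1.03008 / 0.019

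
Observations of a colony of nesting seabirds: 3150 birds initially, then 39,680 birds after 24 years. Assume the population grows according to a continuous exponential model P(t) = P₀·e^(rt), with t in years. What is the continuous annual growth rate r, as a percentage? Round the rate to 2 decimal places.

r ≈ 10.56% per year

39680 = 3150 · e^(r·24)
e^(24r) = 39680/3150 = 12.59683
r = ln(12.59683) / 24 = 2.53344 / 24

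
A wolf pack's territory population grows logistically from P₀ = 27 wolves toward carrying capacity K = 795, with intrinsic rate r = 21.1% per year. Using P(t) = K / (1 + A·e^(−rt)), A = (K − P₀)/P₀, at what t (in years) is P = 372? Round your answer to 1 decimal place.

t ≈ 15.3 years

A = (795 − 27)/27 = 28.44444
372 = 795/(1 + 28.44444·e^(−0.211t)) → 1 + 28.44444·e^(−0.211t) = 2.1371
e^(−0.211t) = 0.039976 → t = ln(25.01497)/0.211 = 3.21947/0.211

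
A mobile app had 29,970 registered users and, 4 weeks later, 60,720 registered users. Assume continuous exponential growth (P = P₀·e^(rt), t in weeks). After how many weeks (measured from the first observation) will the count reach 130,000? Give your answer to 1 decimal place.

r = ln(60720/29970) / 4 ≈ 0.176519 per week
t = ln(130000/29970) / r = 1.46734 / 0.176519 ≈ 8.313

t ≈ 8.3 weeks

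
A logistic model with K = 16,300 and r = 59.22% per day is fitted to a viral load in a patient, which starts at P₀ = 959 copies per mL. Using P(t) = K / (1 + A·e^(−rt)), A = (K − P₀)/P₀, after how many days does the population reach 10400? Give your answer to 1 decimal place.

t ≈ 5.6 days

A = (16300 − 959)/959 = 15.99687
10400 = 16300/(1 + 15.99687·e^(−0.5922t)) → 1 + 15.99687·e^(−0.5922t) = 1.56731
e^(−0.5922t) = 0.035464 → t = ln(28.19788)/0.5922 = 3.33925/0.5922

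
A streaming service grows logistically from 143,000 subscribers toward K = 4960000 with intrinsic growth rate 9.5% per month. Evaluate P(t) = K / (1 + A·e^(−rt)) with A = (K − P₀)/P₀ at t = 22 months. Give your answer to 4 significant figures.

≈ 960,000 subscribers

A = (4960000 − 143000)/143000 = 33.68531
P(22) = 4960000 / (1 + 33.68531·e^(−0.095·22)) = 4960000 / (1 + 33.68531·0.123687)
= 4960000 / 5.16644 ≈ 960042.1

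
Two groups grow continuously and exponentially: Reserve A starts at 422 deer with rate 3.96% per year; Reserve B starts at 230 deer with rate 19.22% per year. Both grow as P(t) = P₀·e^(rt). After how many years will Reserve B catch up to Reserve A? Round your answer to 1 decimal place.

t ≈ 4.0 years

422·e^(0.0396t) = 230·e^(0.1922t)
422/230 = e^((0.1922 − 0.0396)t) → ln(1.83478) = 0.1526·t
t = 0.60693 / 0.1526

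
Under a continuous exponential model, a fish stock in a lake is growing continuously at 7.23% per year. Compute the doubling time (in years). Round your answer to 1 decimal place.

doubling time ≈ 9.6 years

doubling time = ln(2) / |r| = 0.69315 / 0.0723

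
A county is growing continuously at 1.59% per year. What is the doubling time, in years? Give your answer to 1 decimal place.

doubling time ≈ 43.6 years

doubling time = ln(2) / |r| = 0.69315 / 0.0159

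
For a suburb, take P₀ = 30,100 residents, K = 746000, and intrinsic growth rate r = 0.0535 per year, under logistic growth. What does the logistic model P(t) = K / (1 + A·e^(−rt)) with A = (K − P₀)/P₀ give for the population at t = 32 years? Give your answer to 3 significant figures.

≈ 141,000 residents

A = (746000 − 30100)/30100 = 23.78405
P(32) = 746000 / (1 + 23.78405·e^(−0.0535·32)) = 746000 / (1 + 23.78405·0.180504)
= 746000 / 5.29313 ≈ 140937.49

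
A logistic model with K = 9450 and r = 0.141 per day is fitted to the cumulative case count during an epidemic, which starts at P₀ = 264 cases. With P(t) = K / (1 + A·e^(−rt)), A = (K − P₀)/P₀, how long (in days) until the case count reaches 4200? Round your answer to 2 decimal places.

A = (9450 − 264)/264 = 34.79545
4200 = 9450/(1 + 34.79545·e^(−0.141t)) → 1 + 34.79545·e^(−0.141t) = 2.25
e^(−0.141t) = 0.035924 → t = ln(27.83636)/0.141 = 3.32634/0.141

t ≈ 23.59 days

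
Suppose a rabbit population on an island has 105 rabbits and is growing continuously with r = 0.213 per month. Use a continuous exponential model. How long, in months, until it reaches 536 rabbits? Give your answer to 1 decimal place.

t ≈ 7.7 months

536 = 105 · e^(0.213·t)
t = ln(536/105) / 0.213 = ln(5.10476) / 0.213 = 1.63017 / 0.213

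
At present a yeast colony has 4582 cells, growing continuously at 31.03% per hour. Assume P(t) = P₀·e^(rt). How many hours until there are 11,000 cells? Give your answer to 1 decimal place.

11000 = 4582 · e^(0.3103·t)
t = ln(11000/4582) / 0.3103 = ln(2.4007) / 0.3103 = 0.87576 / 0.3103

t ≈ 2.8 hours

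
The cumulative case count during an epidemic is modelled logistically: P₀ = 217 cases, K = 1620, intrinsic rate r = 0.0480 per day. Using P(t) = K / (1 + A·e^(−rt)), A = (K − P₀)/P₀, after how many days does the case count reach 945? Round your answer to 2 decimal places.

t ≈ 45.89 days

A = (1620 − 217)/217 = 6.46544
945 = 1620/(1 + 6.46544·e^(−0.048t)) → 1 + 6.46544·e^(−0.048t) = 1.71429
e^(−0.048t) = 0.110478 → t = ln(9.05161)/0.048 = 2.20294/0.048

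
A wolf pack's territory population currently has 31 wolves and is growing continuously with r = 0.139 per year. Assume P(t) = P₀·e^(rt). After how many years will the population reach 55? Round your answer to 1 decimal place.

55 = 31 · e^(0.139·t)
t = ln(55/31) / 0.139 = ln(1.77419) / 0.139 = 0.57335 / 0.139

t ≈ 4.1 years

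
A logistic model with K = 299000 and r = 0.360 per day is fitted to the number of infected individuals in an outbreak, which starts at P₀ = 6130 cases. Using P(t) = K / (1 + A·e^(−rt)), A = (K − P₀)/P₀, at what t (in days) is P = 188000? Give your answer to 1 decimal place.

A = (299000 − 6130)/6130 = 47.77651
188000 = 299000/(1 + 47.77651·e^(−0.36t)) → 1 + 47.77651·e^(−0.36t) = 1.59043
e^(−0.36t) = 0.012358 → t = ln(80.91877)/0.36 = 4.39345/0.36

t ≈ 12.2 days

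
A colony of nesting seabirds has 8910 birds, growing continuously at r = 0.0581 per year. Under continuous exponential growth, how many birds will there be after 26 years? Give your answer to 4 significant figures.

≈ 40,360 birds

P(26) = 8910 · e^(0.0581·26) = 8910 · e^(1.5106)
= 8910 · 4.52945 ≈ 40357.38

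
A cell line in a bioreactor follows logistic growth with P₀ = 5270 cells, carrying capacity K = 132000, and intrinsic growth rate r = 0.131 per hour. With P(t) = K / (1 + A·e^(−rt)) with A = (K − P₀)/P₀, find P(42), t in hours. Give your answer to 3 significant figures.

A = (132000 − 5270)/5270 = 24.04744
P(42) = 132000 / (1 + 24.04744·e^(−0.131·42)) = 132000 / (1 + 24.04744·0.004079)
= 132000 / 1.09808 ≈ 120209.82

≈ 120,000 cells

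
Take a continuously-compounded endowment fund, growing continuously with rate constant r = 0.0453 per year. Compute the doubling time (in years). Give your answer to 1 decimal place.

doubling time ≈ 15.3 years

doubling time = ln(2) / |r| = 0.69315 / 0.0453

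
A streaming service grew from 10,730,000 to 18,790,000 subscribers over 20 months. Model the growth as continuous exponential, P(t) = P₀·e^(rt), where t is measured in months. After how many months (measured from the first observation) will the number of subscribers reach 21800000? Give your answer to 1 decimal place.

r = ln(18790000/10730000) / 20 ≈ 0.028014 per month
t = ln(21800000/10730000) / r = 0.70887 / 0.028014 ≈ 25.304

t ≈ 25.3 months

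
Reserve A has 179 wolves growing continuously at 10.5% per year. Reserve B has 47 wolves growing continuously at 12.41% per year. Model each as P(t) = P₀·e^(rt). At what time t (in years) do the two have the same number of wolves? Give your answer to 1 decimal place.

t ≈ 70.0 years

179·e^(0.105t) = 47·e^(0.1241t)
179/47 = e^((0.1241 − 0.105)t) → ln(3.80851) = 0.0191·t
t = 1.33724 / 0.0191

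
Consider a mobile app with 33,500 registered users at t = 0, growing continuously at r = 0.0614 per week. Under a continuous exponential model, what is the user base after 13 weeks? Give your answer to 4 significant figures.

≈ 74,420 registered users

P(13) = 33500 · e^(0.0614·13) = 33500 · e^(0.7982)
= 33500 · 2.22154 ≈ 74421.54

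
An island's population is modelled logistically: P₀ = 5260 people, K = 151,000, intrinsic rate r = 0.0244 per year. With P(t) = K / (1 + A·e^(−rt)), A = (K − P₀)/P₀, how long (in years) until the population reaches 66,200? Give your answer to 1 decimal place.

A = (151000 − 5260)/5260 = 27.70722
66200 = 151000/(1 + 27.70722·e^(−0.0244t)) → 1 + 27.70722·e^(−0.0244t) = 2.28097
e^(−0.0244t) = 0.046232 → t = ln(21.62993)/0.0244 = 3.07408/0.0244

t ≈ 126.0 years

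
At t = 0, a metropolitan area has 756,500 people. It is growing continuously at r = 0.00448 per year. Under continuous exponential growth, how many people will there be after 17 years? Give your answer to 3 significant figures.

≈ 816,000 people

P(17) = 756500 · e^(0.00448·17) = 756500 · e^(0.07616)
= 756500 · 1.07914 ≈ 816365.8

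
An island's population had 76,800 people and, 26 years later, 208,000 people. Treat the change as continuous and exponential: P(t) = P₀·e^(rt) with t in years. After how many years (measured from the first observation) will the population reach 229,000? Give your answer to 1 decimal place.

r = ln(208000/76800) / 26 ≈ 0.038321 per year
t = ln(229000/76800) / r = 1.09252 / 0.038321 ≈ 28.51

t ≈ 28.5 years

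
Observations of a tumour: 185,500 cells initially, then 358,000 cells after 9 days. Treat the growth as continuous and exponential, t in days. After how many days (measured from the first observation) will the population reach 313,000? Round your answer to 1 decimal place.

r = ln(358000/185500) / 9 ≈ 0.073053 per day
t = ln(313000/185500) / r = 0.52315 / 0.073053 ≈ 7.161

t ≈ 7.2 days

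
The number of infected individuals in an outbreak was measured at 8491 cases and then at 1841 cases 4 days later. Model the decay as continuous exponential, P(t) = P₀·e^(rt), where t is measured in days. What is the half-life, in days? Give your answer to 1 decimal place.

r = ln(1841/8491) / 4 = ln(0.21682) / 4 ≈ -0.382174 per day
half-life = ln 2 / |r| = 0.69315 / 0.382174

half-life ≈ 1.8 days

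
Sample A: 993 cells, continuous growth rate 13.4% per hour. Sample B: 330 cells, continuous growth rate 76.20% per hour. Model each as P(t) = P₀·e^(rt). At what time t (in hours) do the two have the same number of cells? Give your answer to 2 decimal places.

993·e^(0.134t) = 330·e^(0.762t)
993/330 = e^((0.762 − 0.134)t) → ln(3.00909) = 0.628·t
t = 1.10164 / 0.628

t ≈ 1.75 hours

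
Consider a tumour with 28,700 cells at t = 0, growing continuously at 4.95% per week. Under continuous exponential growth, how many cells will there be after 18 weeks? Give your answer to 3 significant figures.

≈ 70,000 cells

P(18) = 28700 · e^(0.0495·18) = 28700 · e^(0.891)
= 28700 · 2.43757 ≈ 69958.14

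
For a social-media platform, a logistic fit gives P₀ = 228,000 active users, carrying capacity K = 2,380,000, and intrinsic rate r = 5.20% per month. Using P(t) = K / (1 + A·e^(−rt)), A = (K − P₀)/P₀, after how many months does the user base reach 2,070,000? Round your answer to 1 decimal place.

A = (2380000 − 228000)/228000 = 9.4386
2070000 = 2380000/(1 + 9.4386·e^(−0.052t)) → 1 + 9.4386·e^(−0.052t) = 1.14976
e^(−0.052t) = 0.015867 → t = ln(63.02547)/0.052 = 4.14354/0.052

t ≈ 79.7 months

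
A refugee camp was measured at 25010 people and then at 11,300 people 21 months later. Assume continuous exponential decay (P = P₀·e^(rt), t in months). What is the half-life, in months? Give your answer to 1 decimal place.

r = ln(11300/25010) / 21 = ln(0.45182) / 21 ≈ -0.037832 per month
half-life = ln 2 / |r| = 0.69315 / 0.037832

half-life ≈ 18.3 months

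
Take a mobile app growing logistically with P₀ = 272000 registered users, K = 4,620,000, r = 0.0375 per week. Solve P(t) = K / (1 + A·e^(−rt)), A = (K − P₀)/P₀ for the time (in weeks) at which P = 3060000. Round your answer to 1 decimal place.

A = (4620000 − 272000)/272000 = 15.98529
3060000 = 4620000/(1 + 15.98529·e^(−0.0375t)) → 1 + 15.98529·e^(−0.0375t) = 1.5098
e^(−0.0375t) = 0.031892 → t = ln(31.35577)/0.0375 = 3.4454/0.0375

t ≈ 91.9 weeks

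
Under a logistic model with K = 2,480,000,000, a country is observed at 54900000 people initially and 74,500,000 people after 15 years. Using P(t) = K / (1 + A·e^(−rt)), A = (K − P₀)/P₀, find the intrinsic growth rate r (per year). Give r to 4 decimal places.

A = (2480000000 − 54900000)/54900000 = 44.17304
74500000 = 2480000000/(1 + 44.17304·e^(−r·15)) → e^(−15r) = (33.28859 − 1)/44.17304 = 0.730957
r = −ln(0.730957)/15 = 0.3134/15

r ≈ 0.0209 per year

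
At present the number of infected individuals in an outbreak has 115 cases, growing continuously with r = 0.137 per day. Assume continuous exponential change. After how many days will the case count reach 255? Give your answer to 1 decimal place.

t ≈ 5.8 days

255 = 115 · e^(0.137·t)
t = ln(255/115) / 0.137 = ln(2.21739) / 0.137 = 0.79633 / 0.137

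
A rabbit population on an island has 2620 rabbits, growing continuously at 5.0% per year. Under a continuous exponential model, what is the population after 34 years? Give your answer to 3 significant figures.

≈ 14,300 rabbits

P(34) = 2620 · e^(0.05·34) = 2620 · e^(1.7)
= 2620 · 5.47395 ≈ 14341.74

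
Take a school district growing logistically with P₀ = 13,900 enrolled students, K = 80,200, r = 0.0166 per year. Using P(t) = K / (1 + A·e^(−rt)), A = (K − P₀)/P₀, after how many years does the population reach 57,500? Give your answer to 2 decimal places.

t ≈ 150.10 years

A = (80200 − 13900)/13900 = 4.76978
57500 = 80200/(1 + 4.76978·e^(−0.0166t)) → 1 + 4.76978·e^(−0.0166t) = 1.39478
e^(−0.0166t) = 0.082767 → t = ln(12.08205)/0.0166 = 2.49172/0.0166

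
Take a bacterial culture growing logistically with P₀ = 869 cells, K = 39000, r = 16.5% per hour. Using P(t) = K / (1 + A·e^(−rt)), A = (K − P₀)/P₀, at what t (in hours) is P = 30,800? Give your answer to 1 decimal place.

t ≈ 30.9 hours

A = (39000 − 869)/869 = 43.87917
30800 = 39000/(1 + 43.87917·e^(−0.165t)) → 1 + 43.87917·e^(−0.165t) = 1.26623
e^(−0.165t) = 0.006067 → t = ln(164.81445)/0.165 = 5.10482/0.165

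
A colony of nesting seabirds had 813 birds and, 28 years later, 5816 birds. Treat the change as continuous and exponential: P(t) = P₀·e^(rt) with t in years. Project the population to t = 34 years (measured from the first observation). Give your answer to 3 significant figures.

r = ln(5816/813) / 28 ≈ 0.070273 per year
P(34) = 813 · e^(0.070273·34) = 813 · 10.90557 ≈ 8866.23

≈ 8,870 birds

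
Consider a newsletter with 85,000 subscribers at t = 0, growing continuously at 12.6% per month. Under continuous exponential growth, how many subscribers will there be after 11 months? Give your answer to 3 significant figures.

≈ 340,000 subscribers

P(11) = 85000 · e^(0.126·11) = 85000 · e^(1.386)
= 85000 · 3.99882 ≈ 339899.93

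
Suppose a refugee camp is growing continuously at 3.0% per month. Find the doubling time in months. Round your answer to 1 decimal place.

doubling time ≈ 23.1 months

doubling time = ln(2) / |r| = 0.69315 / 0.03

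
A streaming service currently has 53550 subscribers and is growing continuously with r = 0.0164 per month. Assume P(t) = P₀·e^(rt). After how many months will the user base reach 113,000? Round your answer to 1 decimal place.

113000 = 53550 · e^(0.0164·t)
t = ln(113000/53550) / 0.0164 = ln(2.11018) / 0.0164 = 0.74677 / 0.0164

t ≈ 45.5 months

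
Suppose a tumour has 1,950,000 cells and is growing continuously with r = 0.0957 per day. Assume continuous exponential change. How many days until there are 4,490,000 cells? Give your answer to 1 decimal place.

t ≈ 8.7 days

4490000 = 1950000 · e^(0.0957·t)
t = ln(4490000/1950000) / 0.0957 = ln(2.30256) / 0.0957 = 0.83402 / 0.0957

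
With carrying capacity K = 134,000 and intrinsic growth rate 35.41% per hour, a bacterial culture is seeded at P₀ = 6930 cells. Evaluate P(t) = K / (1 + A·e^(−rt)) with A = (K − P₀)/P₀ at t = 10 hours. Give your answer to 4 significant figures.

≈ 87,500 cells

A = (134000 − 6930)/6930 = 18.33622
P(10) = 134000 / (1 + 18.33622·e^(−0.3541·10)) = 134000 / (1 + 18.33622·0.028984)
= 134000 / 1.53146 ≈ 87498.03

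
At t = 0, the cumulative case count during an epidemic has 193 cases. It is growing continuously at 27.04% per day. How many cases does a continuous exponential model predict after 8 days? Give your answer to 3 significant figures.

P(8) = 193 · e^(0.2704·8) = 193 · e^(2.1632)
= 193 · 8.69893 ≈ 1678.89

≈ 1,680 cases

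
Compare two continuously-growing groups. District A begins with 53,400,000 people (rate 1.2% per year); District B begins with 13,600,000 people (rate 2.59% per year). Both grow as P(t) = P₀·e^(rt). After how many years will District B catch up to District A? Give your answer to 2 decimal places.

53400000·e^(0.012t) = 13600000·e^(0.0259t)
53400000/13600000 = e^((0.0259 − 0.012)t) → ln(3.92647) = 0.0139·t
t = 1.36774 / 0.0139

t ≈ 98.40 years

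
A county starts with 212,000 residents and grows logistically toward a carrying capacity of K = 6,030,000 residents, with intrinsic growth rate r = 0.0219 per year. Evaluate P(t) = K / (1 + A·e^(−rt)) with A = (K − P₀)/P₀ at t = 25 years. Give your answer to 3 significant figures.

A = (6030000 − 212000)/212000 = 27.4434
P(25) = 6030000 / (1 + 27.4434·e^(−0.0219·25)) = 6030000 / (1 + 27.4434·0.578394)
= 6030000 / 16.8731 ≈ 357373.67

≈ 357,000 residents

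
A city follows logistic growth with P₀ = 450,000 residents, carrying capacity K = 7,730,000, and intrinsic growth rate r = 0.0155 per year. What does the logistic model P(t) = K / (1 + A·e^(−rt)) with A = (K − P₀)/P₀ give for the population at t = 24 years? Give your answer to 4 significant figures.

A = (7730000 − 450000)/450000 = 16.17778
P(24) = 7730000 / (1 + 16.17778·e^(−0.0155·24)) = 7730000 / (1 + 16.17778·0.689354)
= 7730000 / 12.15222 ≈ 636097.78

≈ 636,100 residents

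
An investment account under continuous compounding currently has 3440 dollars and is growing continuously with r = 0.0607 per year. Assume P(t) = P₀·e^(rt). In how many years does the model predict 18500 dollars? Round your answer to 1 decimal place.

18500 = 3440 · e^(0.0607·t)
t = ln(18500/3440) / 0.0607 = ln(5.37791) / 0.0607 = 1.6823 / 0.0607

t ≈ 27.7 years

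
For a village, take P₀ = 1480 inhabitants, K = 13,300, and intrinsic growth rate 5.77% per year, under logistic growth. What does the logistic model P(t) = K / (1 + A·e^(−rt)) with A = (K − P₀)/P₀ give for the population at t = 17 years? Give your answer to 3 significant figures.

≈ 3,330 inhabitants

A = (13300 − 1480)/1480 = 7.98649
P(17) = 13300 / (1 + 7.98649·e^(−0.0577·17)) = 13300 / (1 + 7.98649·0.374973)
= 13300 / 3.99472 ≈ 3329.39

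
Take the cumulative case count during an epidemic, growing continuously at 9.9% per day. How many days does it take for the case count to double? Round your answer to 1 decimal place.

doubling time = ln(2) / |r| = 0.69315 / 0.099

doubling time ≈ 7.0 days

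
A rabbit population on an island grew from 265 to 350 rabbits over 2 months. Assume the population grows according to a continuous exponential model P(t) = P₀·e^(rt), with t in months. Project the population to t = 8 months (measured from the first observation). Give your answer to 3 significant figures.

≈ 806 rabbits

r = ln(350/265) / 2 ≈ 0.139102 per month
P(8) = 265 · e^(0.139102·8) = 265 · 3.04291 ≈ 806.37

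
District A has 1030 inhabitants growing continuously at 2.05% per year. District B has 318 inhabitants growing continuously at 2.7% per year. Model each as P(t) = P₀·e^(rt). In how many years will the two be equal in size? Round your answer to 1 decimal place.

1030·e^(0.0205t) = 318·e^(0.027t)
1030/318 = e^((0.027 − 0.0205)t) → ln(3.23899) = 0.0065·t
t = 1.17526 / 0.0065

t ≈ 180.8 years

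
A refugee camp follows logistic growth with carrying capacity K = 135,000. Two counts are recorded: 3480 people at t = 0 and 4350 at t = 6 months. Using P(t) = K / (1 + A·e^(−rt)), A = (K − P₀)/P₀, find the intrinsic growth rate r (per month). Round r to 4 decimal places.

A = (135000 − 3480)/3480 = 37.7931
4350 = 135000/(1 + 37.7931·e^(−r·6)) → e^(−6r) = (31.03448 − 1)/37.7931 = 0.794708
r = −ln(0.794708)/6 = 0.22978/6

r ≈ 0.0383 per month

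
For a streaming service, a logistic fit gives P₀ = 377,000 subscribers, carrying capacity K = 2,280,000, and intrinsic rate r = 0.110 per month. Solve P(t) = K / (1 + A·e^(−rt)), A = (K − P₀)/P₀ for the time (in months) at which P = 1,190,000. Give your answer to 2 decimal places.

A = (2280000 − 377000)/377000 = 5.04775
1190000 = 2280000/(1 + 5.04775·e^(−0.11t)) → 1 + 5.04775·e^(−0.11t) = 1.91597
e^(−0.11t) = 0.18146 → t = ln(5.51084)/0.11 = 1.70672/0.11

t ≈ 15.52 months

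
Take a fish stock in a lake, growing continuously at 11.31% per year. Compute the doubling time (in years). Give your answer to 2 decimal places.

doubling time ≈ 6.13 years

doubling time = ln(2) / |r| = 0.69315 / 0.1131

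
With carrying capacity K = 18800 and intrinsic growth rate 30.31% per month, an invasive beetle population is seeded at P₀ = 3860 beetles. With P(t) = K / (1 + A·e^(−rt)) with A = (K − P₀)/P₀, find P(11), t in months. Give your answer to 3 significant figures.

≈ 16,500 beetles

A = (18800 − 3860)/3860 = 3.87047
P(11) = 18800 / (1 + 3.87047·e^(−0.3031·11)) = 18800 / (1 + 3.87047·0.035647)
= 18800 / 1.13797 ≈ 16520.66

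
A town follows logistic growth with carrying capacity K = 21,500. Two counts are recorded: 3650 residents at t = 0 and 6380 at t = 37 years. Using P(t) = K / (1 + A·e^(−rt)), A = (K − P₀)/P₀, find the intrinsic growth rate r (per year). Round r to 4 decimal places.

A = (21500 − 3650)/3650 = 4.89041
6380 = 21500/(1 + 4.89041·e^(−r·37)) → e^(−37r) = (3.36991 − 1)/4.89041 = 0.484603
r = −ln(0.484603)/37 = 0.72443/37

r ≈ 0.0196 per year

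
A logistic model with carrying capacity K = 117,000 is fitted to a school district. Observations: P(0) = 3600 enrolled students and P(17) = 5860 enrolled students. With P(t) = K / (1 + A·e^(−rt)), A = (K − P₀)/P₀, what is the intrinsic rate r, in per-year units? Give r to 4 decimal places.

r ≈ 0.0298 per year

A = (117000 − 3600)/3600 = 31.5
5860 = 117000/(1 + 31.5·e^(−r·17)) → e^(−17r) = (19.96587 − 1)/31.5 = 0.602091
r = −ln(0.602091)/17 = 0.50735/17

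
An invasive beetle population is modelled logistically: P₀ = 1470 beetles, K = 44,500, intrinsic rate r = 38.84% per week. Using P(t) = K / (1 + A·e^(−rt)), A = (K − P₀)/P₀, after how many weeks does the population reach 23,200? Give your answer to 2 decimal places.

A = (44500 − 1470)/1470 = 29.27211
23200 = 44500/(1 + 29.27211·e^(−0.3884t)) → 1 + 29.27211·e^(−0.3884t) = 1.9181
e^(−0.3884t) = 0.031364 → t = ln(31.88324)/0.3884 = 3.46208/0.3884

t ≈ 8.91 weeks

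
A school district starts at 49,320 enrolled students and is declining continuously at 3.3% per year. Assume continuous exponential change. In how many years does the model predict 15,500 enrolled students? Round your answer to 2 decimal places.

15500 = 49320 · e^(-0.033·t)
t = ln(15500/49320) / -0.033 = ln(0.31427) / -0.033 = -1.15749 / -0.033

t ≈ 35.08 years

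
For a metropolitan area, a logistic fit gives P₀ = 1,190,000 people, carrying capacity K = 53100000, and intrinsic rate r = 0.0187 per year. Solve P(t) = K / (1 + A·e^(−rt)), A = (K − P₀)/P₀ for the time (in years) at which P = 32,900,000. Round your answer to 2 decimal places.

A = (53100000 − 1190000)/1190000 = 43.62185
32900000 = 53100000/(1 + 43.62185·e^(−0.0187t)) → 1 + 43.62185·e^(−0.0187t) = 1.61398
e^(−0.0187t) = 0.014075 → t = ln(71.04747)/0.0187 = 4.26335/0.0187

t ≈ 227.99 years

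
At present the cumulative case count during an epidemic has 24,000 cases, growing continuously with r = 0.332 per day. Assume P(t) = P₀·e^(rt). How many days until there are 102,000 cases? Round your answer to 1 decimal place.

102000 = 24000 · e^(0.332·t)
t = ln(102000/24000) / 0.332 = ln(4.25) / 0.332 = 1.44692 / 0.332

t ≈ 4.4 days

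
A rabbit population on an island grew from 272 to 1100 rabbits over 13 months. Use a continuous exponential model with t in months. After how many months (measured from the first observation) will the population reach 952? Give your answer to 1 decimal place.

r = ln(1100/272) / 13 ≈ 0.107482 per month
t = ln(952/272) / r = 1.25276 / 0.107482 ≈ 11.656

t ≈ 11.7 months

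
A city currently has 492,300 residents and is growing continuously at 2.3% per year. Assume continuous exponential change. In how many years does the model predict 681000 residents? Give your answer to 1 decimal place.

681000 = 492300 · e^(0.023·t)
t = ln(681000/492300) / 0.023 = ln(1.3833) / 0.023 = 0.32447 / 0.023

t ≈ 14.1 years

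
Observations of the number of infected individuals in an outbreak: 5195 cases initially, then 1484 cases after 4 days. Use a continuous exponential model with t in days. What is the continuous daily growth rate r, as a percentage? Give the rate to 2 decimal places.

r ≈ -31.32% per day

1484 = 5195 · e^(r·4)
e^(4r) = 1484/5195 = 0.28566
r = ln(0.28566) / 4 = -1.25296 / 4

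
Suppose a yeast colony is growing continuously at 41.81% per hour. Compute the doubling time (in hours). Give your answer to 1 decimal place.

doubling time = ln(2) / |r| = 0.69315 / 0.4181

doubling time ≈ 1.7 hours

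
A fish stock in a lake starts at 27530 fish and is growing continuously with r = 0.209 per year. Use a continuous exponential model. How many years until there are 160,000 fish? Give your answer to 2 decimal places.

t ≈ 8.42 years

160000 = 27530 · e^(0.209·t)
t = ln(160000/27530) / 0.209 = ln(5.81184) / 0.209 = 1.7599 / 0.209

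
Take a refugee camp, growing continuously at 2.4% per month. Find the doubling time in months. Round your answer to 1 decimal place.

doubling time ≈ 28.9 months

doubling time = ln(2) / |r| = 0.69315 / 0.024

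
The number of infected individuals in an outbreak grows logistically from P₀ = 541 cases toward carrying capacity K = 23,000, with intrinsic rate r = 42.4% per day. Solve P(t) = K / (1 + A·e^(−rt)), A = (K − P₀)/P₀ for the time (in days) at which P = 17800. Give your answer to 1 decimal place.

A = (23000 − 541)/541 = 41.51386
17800 = 23000/(1 + 41.51386·e^(−0.424t)) → 1 + 41.51386·e^(−0.424t) = 1.29213
e^(−0.424t) = 0.007037 → t = ln(142.10515)/0.424 = 4.95657/0.424

t ≈ 11.7 days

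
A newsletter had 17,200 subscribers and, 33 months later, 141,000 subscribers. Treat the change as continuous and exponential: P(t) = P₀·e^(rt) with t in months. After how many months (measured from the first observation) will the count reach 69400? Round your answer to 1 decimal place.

t ≈ 21.9 months

r = ln(141000/17200) / 33 ≈ 0.063753 per month
t = ln(69400/17200) / r = 1.39498 / 0.063753 ≈ 21.881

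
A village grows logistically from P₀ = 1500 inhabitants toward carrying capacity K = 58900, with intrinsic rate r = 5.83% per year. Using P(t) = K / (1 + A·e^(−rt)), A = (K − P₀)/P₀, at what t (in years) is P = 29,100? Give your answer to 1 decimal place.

A = (58900 − 1500)/1500 = 38.26667
29100 = 58900/(1 + 38.26667·e^(−0.0583t)) → 1 + 38.26667·e^(−0.0583t) = 2.02405
e^(−0.0583t) = 0.026761 → t = ln(37.36779)/0.0583 = 3.62081/0.0583

t ≈ 62.1 years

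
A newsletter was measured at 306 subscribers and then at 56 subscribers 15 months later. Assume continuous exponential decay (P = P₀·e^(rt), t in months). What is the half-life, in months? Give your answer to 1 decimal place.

r = ln(56/306) / 15 = ln(0.18301) / 15 ≈ -0.113216 per month
half-life = ln 2 / |r| = 0.69315 / 0.113216

half-life ≈ 6.1 months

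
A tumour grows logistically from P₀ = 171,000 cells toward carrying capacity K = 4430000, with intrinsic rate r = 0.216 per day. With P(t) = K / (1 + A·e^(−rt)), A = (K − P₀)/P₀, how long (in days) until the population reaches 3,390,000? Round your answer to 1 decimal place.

A = (4430000 − 171000)/171000 = 24.90643
3390000 = 4430000/(1 + 24.90643·e^(−0.216t)) → 1 + 24.90643·e^(−0.216t) = 1.30678
e^(−0.216t) = 0.012317 → t = ln(81.18539)/0.216 = 4.39674/0.216

t ≈ 20.4 days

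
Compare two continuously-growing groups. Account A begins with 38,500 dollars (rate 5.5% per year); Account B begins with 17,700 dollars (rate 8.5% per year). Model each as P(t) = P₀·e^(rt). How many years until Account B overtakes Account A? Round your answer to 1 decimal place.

38500·e^(0.055t) = 17700·e^(0.085t)
38500/17700 = e^((0.085 − 0.055)t) → ln(2.17514) = 0.03·t
t = 0.77709 / 0.03

t ≈ 25.9 years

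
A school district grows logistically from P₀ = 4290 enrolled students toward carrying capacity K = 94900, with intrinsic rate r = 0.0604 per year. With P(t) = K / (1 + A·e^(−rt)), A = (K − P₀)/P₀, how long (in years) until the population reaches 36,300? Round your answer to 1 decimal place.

t ≈ 42.6 years

A = (94900 − 4290)/4290 = 21.12121
36300 = 94900/(1 + 21.12121·e^(−0.0604t)) → 1 + 21.12121·e^(−0.0604t) = 2.61433
e^(−0.0604t) = 0.076431 → t = ln(13.08362)/0.0604 = 2.57136/0.0604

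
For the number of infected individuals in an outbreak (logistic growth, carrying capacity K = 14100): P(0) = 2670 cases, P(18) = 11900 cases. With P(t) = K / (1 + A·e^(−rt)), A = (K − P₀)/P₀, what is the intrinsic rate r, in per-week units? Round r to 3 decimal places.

r ≈ 0.175 per week

A = (14100 − 2670)/2670 = 4.2809
11900 = 14100/(1 + 4.2809·e^(−r·18)) → e^(−18r) = (1.18487 − 1)/4.2809 = 0.043186
r = −ln(0.043186)/18 = 3.14224/18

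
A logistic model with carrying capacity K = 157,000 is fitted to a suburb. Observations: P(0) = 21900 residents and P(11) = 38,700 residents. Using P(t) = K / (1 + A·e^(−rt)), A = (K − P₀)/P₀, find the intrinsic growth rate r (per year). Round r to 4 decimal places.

r ≈ 0.0638 per year

A = (157000 − 21900)/21900 = 6.16895
38700 = 157000/(1 + 6.16895·e^(−r·11)) → e^(−11r) = (4.05685 − 1)/6.16895 = 0.495522
r = −ln(0.495522)/11 = 0.70214/11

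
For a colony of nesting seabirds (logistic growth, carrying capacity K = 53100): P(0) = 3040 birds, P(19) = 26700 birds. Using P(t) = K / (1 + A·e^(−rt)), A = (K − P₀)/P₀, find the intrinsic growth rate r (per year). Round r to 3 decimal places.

A = (53100 − 3040)/3040 = 16.46711
26700 = 53100/(1 + 16.46711·e^(−r·19)) → e^(−19r) = (1.98876 − 1)/16.46711 = 0.060045
r = −ln(0.060045)/19 = 2.81266/19

r ≈ 0.148 per year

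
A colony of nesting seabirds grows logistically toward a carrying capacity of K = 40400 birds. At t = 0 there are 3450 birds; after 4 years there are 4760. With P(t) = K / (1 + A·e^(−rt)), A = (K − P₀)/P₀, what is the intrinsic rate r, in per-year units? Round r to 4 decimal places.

r ≈ 0.0895 per year

A = (40400 − 3450)/3450 = 10.71014
4760 = 40400/(1 + 10.71014·e^(−r·4)) → e^(−4r) = (8.48739 − 1)/10.71014 = 0.699094
r = −ln(0.699094)/4 = 0.35797/4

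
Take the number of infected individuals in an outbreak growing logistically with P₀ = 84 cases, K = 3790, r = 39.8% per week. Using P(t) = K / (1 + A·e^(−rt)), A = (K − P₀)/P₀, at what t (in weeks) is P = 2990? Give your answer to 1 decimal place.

t ≈ 12.8 weeks

A = (3790 − 84)/84 = 44.11905
2990 = 3790/(1 + 44.11905·e^(−0.398t)) → 1 + 44.11905·e^(−0.398t) = 1.26756
e^(−0.398t) = 0.006064 → t = ln(164.89494)/0.398 = 5.10531/0.398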